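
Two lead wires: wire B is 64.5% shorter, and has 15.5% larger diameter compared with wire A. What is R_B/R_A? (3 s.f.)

R ∝ L/d², so R_B/R_A = (1 − 64.5/100) × (1 + 15.5/100)⁻²
= 0.355 × 0.7496 = 0.266

0.266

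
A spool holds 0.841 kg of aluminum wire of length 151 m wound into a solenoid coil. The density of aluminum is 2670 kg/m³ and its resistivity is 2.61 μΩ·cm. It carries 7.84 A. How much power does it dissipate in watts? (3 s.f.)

116 W

ρ = 2.61 μΩ·cm = 2.61×10^-8 Ω·m
A = m/(density·L) = 0.841/(2670×151) = 2.0860e-06 m²
R = ρL/A = (2.61×10^-8)(151)/(2.0860e-06) = 1.889 Ω
P = I²R = (7.84)² × 1.889 = 116 W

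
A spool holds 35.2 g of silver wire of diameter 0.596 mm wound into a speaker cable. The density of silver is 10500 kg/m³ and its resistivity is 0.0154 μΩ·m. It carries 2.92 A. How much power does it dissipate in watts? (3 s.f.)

5.66 W

ρ = 0.0154 μΩ·m = 1.54×10^-8 Ω·m
A = π(d/2)² = π(2.9800e-04 m)² = 2.7899e-07 m²
L = m/(density·A) = 0.0352/(10500×2.7899e-07) = 12.02 m
R = ρL/A = (1.54×10^-8)(12.02)/(2.7899e-07) = 0.6633 Ω
P = I²R = (2.92)² × 0.6633 = 5.66 W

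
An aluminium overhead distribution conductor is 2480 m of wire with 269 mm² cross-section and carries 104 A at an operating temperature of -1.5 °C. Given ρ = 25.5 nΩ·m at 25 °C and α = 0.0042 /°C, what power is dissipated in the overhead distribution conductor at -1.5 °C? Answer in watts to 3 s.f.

2260 W

ρ = 25.5 nΩ·m = 2.55×10^-8 Ω·m
A = 269 mm² = 2.690e-04 m²
R₍25₎ = ρL/A = (2.55×10^-8)(2480)/(2.690e-04) = 0.2351 Ω
R₍-1.5₎ = R₍25₎(1 + αΔT) = 0.2351 × (1 + 0.0042×-26.5) = 0.2089 Ω
P = I²R = (104)² × 0.2089 = 2260 W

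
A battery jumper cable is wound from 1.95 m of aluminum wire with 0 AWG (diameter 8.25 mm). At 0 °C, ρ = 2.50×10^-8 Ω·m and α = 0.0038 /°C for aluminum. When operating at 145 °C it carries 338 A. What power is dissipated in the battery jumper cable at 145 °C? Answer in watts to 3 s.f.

162 W

A = π(8.25/2 mm)² = π(4.1250e-03 m)² = 5.346e-05 m²
R₍0₎ = ρL/A = (2.50×10^-8)(1.95)/(5.346e-05) = 9.120×10^-4 Ω
R₍145₎ = R₍0₎(1 + αΔT) = 9.120×10^-4 × (1 + 0.0038×145) = 0.001414 Ω
P = I²R = (338)² × 0.001414 = 162 W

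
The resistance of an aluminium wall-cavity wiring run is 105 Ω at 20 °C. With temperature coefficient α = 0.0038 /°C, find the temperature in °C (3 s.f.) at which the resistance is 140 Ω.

108 °C

R = R₀(1 + α(T − T₀)) ⇒ T = T₀ + (R/R₀ − 1)/α
T = 20 + (140/105 − 1)/0.0038 = 20 + (0.3333)/0.0038 = 108 °C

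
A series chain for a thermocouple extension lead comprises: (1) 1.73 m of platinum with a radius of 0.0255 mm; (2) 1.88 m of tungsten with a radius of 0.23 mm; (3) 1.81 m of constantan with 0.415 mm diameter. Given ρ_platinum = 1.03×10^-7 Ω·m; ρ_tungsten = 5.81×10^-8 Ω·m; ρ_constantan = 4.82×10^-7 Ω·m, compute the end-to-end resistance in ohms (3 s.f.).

94.3 Ω

Seg 1: A = πr² = π(2.5500e-05 m)² = 2.043e-09 m²
R_1 = (1.03×10^-7)(1.73)/(2.043e-09) = 87.23 Ω
Seg 2: A = πr² = π(2.3000e-04 m)² = 1.662e-07 m²
R_2 = (5.81×10^-8)(1.88)/(1.662e-07) = 0.6572 Ω
Seg 3: A = π(d/2)² = π(2.0750e-04 m)² = 1.353e-07 m²
R_3 = (4.82×10^-7)(1.81)/(1.353e-07) = 6.45 Ω
R_total = R_1 + R_2 + R_3 = 94.3 Ω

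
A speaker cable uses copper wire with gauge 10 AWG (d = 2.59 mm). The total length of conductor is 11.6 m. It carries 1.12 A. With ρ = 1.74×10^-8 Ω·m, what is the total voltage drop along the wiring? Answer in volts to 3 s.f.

0.0429 V

A = π(2.59/2 mm)² = π(1.2950e-03 m)² = 5.269e-06 m²
R = ρL/A = (1.74×10^-8)(11.6)/(5.269e-06) = 0.03831 Ω
V = IR = 1.12 × 0.03831 = 0.0429 V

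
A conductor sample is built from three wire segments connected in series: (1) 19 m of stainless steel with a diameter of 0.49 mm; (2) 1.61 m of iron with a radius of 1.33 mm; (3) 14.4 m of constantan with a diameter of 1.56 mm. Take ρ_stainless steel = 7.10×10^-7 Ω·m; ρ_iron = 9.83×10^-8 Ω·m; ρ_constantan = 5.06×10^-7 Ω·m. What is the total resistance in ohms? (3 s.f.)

75.4 Ω

Seg 1: A = π(d/2)² = π(2.4500e-04 m)² = 1.886e-07 m²
R_1 = (7.10×10^-7)(19)/(1.886e-07) = 71.54 Ω
Seg 2: A = πr² = π(1.3300e-03 m)² = 5.557e-06 m²
R_2 = (9.83×10^-8)(1.61)/(5.557e-06) = 0.02848 Ω
Seg 3: A = π(d/2)² = π(7.8000e-04 m)² = 1.911e-06 m²
R_3 = (5.06×10^-7)(14.4)/(1.911e-06) = 3.812 Ω
R_total = R_1 + R_2 + R_3 = 75.4 Ω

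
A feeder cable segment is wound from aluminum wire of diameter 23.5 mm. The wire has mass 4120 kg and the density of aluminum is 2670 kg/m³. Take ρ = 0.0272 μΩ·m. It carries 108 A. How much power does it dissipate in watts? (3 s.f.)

2600 W

ρ = 0.0272 μΩ·m = 2.72×10^-8 Ω·m
A = π(d/2)² = π(1.1750e-02 m)² = 4.3374e-04 m²
L = m/(density·A) = 4120/(2670×4.3374e-04) = 3558 m
R = ρL/A = (2.72×10^-8)(3558)/(4.3374e-04) = 0.2231 Ω
P = I²R = (108)² × 0.2231 = 2600 W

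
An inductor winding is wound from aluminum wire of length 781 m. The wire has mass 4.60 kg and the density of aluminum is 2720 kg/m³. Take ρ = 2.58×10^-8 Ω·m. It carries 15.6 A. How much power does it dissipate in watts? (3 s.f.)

A = m/(density·L) = 4.6/(2720×781) = 2.1654e-06 m²
R = ρL/A = (2.58×10^-8)(781)/(2.1654e-06) = 9.305 Ω
P = I²R = (15.6)² × 9.305 = 2260 W

2260 W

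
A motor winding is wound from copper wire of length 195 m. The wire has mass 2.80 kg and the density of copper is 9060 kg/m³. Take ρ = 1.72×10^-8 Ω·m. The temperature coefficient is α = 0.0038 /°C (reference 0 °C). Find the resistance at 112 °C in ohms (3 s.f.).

A = m/(density·L) = 2.8/(9060×195) = 1.5849e-06 m²
R = ρL/A = (1.72×10^-8)(195)/(1.5849e-06) = 2.116 Ω
R(112 °C) = 2.116 × (1 + 0.0038×112) = 3.02 Ω

3.02 Ω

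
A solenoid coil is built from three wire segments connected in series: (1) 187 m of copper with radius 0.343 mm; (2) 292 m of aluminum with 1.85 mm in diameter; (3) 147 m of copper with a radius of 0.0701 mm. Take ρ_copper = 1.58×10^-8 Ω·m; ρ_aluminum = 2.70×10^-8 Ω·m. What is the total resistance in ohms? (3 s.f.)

Seg 1: A = πr² = π(3.4300e-04 m)² = 3.696e-07 m²
R_1 = (1.58×10^-8)(187)/(3.696e-07) = 7.994 Ω
Seg 2: A = π(d/2)² = π(9.2500e-04 m)² = 2.688e-06 m²
R_2 = (2.70×10^-8)(292)/(2.688e-06) = 2.933 Ω
Seg 3: A = πr² = π(7.0100e-05 m)² = 1.544e-08 m²
R_3 = (1.58×10^-8)(147)/(1.544e-08) = 150.4 Ω
R_total = R_1 + R_2 + R_3 = 161 Ω

161 Ω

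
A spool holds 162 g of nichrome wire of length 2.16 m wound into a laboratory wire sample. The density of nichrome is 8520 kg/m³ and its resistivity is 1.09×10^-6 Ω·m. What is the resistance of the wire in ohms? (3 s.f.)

0.267 Ω

A = m/(density·L) = 0.162/(8520×2.16) = 8.8028e-06 m²
R = ρL/A = (1.09×10^-6)(2.16)/(8.8028e-06) = 0.267 Ω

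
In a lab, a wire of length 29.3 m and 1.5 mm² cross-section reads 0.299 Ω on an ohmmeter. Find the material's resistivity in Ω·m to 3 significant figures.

1.53×10^-8 Ω·m

A = 1.5 mm² = 1.500e-06 m²
ρ = RA/L = (0.299)(1.500e-06)/(29.3) = 1.53×10^-8 Ω·m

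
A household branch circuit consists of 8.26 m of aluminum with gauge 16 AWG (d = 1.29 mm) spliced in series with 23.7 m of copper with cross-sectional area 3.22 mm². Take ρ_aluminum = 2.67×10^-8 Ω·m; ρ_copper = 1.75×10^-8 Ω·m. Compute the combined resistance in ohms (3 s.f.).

Segment 1: A = π(1.29/2 mm)² = π(6.4500e-04 m)² = 1.307e-06 m²
R₁ = ρL/A = (2.67×10^-8)(8.26)/(1.307e-06) = 0.1687 Ω
Segment 2: A = 3.22 mm² = 3.220e-06 m²
R₂ = (1.75×10^-8)(23.7)/(3.220e-06) = 0.1288 Ω
R = R₁ + R₂ = 0.298 Ω

0.298 Ω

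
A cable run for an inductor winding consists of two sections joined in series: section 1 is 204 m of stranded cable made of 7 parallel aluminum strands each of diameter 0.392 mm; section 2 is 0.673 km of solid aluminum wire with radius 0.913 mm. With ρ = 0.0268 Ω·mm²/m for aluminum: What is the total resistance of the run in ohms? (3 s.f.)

13.4 Ω

ρ = 0.0268 Ω·mm²/m = 2.68×10^-8 Ω·m
Section 1: A_strand = π(1.9600e-04)² = 1.207e-07 m²; R₁ = ρL/(N·A_s) = (2.68×10^-8)(204)/(7×1.207e-07) = 6.471 Ω
Section 2: A = πr² = π(9.1300e-04 m)² = 2.619e-06 m²
R₂ = (2.68×10^-8)(673)/(2.619e-06) = 6.887 Ω
R = R₁ + R₂ = 13.4 Ω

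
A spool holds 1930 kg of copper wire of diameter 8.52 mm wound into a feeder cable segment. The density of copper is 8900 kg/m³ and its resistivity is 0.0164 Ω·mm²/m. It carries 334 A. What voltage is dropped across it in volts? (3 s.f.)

ρ = 0.0164 Ω·mm²/m = 1.64×10^-8 Ω·m
A = π(d/2)² = π(4.2600e-03 m)² = 5.7012e-05 m²
L = m/(density·A) = 1930/(8900×5.7012e-05) = 3804 m
R = ρL/A = (1.64×10^-8)(3804)/(5.7012e-05) = 1.094 Ω
V = IR = 334 × 1.094 = 365 V

365 V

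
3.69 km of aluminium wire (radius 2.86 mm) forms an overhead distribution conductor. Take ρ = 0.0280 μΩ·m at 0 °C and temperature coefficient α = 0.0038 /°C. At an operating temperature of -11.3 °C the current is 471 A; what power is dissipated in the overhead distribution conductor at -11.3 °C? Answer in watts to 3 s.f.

8.54×10^5 W

ρ = 0.0280 μΩ·m = 2.80×10^-8 Ω·m
A = πr² = π(2.8600e-03 m)² = 2.570e-05 m²
R₍0₎ = ρL/A = (2.80×10^-8)(3690)/(2.570e-05) = 4.021 Ω
R₍-11.3₎ = R₍0₎(1 + αΔT) = 4.021 × (1 + 0.0038×-11.3) = 3.848 Ω
P = I²R = (471)² × 3.848 = 8.54×10^5 W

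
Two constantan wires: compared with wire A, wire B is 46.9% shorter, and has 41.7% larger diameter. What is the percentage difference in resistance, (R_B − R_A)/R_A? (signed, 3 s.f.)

-73.6%

R ∝ L/d², so R_B/R_A = (1 − 46.9/100) × (1 + 41.7/100)⁻²
= 0.531 × 0.498 = 0.2645
(R_B − R_A)/R_A = 0.2645 − 1 = -73.6%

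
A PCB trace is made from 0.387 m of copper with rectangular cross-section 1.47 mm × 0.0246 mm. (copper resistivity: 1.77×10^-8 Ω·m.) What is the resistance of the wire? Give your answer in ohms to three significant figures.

A = 1.47 × 0.0246 mm² = 0.0362 mm² = 3.616e-08 m²
R = ρL/A = (1.77×10^-8)(0.387 m)/(3.616e-08 m²) = 0.189 Ω

0.189 Ω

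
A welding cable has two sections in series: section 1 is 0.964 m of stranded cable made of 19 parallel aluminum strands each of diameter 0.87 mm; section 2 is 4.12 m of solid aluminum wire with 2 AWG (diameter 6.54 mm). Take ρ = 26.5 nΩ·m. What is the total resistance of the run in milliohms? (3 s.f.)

ρ = 26.5 nΩ·m = 2.65×10^-8 Ω·m
Section 1: A_strand = π(4.3500e-04)² = 5.945e-07 m²; R₁ = ρL/(N·A_s) = (2.65×10^-8)(0.964)/(19×5.945e-07) = 0.002262 Ω
Section 2: A = π(6.54/2 mm)² = π(3.2700e-03 m)² = 3.359e-05 m²
R₂ = (2.65×10^-8)(4.12)/(3.359e-05) = 0.00325 Ω
R = R₁ + R₂ = 5.51 mΩ

5.51 mΩ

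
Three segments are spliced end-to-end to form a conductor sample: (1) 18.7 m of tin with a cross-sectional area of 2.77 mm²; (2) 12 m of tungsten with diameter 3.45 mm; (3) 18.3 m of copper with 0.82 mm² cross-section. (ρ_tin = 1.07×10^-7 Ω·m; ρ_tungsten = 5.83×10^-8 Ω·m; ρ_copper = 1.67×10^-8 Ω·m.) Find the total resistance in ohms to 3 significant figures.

1.17 Ω

Seg 1: A = 2.77 mm² = 2.770e-06 m²
R_1 = (1.07×10^-7)(18.7)/(2.770e-06) = 0.7223 Ω
Seg 2: A = π(d/2)² = π(1.7250e-03 m)² = 9.348e-06 m²
R_2 = (5.83×10^-8)(12)/(9.348e-06) = 0.07484 Ω
Seg 3: A = 0.82 mm² = 8.200e-07 m²
R_3 = (1.67×10^-8)(18.3)/(8.200e-07) = 0.3727 Ω
R_total = R_1 + R_2 + R_3 = 1.17 Ω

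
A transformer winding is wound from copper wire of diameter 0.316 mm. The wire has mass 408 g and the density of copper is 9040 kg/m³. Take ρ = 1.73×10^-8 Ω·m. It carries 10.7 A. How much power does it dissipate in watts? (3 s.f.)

A = π(d/2)² = π(1.5800e-04 m)² = 7.8427e-08 m²
L = m/(density·A) = 0.408/(9040×7.8427e-08) = 575.5 m
R = ρL/A = (1.73×10^-8)(575.5)/(7.8427e-08) = 126.9 Ω
P = I²R = (10.7)² × 126.9 = 14500 W

14500 W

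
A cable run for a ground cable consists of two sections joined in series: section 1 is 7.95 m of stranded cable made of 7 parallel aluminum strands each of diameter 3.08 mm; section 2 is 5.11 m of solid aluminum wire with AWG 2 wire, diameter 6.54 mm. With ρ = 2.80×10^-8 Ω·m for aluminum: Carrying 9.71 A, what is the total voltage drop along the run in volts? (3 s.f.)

0.0828 V

Section 1: A_strand = π(1.5400e-03)² = 7.451e-06 m²; R₁ = ρL/(N·A_s) = (2.80×10^-8)(7.95)/(7×7.451e-06) = 0.004268 Ω
Section 2: A = π(6.54/2 mm)² = π(3.2700e-03 m)² = 3.359e-05 m²
R₂ = (2.80×10^-8)(5.11)/(3.359e-05) = 0.004259 Ω
R = R₁ + R₂ = 0.008527 Ω
V = IR = 9.71 × 0.008527 = 0.0828 V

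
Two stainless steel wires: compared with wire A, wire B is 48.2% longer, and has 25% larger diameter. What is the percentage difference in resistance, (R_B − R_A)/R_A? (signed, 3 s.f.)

R ∝ L/d², so R_B/R_A = (1 + 48.2/100) × (1 + 25/100)⁻²
= 1.482 × 0.64 = 0.9485
(R_B − R_A)/R_A = 0.9485 − 1 = -5.15%

-5.15%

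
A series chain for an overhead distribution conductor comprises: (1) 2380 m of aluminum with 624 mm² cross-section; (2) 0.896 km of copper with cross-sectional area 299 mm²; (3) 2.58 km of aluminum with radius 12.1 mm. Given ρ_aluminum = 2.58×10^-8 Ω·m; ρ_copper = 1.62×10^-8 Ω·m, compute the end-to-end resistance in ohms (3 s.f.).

Seg 1: A = 624 mm² = 6.240e-04 m²
R_1 = (2.58×10^-8)(2380)/(6.240e-04) = 0.0984 Ω
Seg 2: A = 299 mm² = 2.990e-04 m²
R_2 = (1.62×10^-8)(896)/(2.990e-04) = 0.04855 Ω
Seg 3: A = πr² = π(1.2100e-02 m)² = 4.600e-04 m²
R_3 = (2.58×10^-8)(2580)/(4.600e-04) = 0.1447 Ω
R_total = R_1 + R_2 + R_3 = 0.292 Ω

0.292 Ω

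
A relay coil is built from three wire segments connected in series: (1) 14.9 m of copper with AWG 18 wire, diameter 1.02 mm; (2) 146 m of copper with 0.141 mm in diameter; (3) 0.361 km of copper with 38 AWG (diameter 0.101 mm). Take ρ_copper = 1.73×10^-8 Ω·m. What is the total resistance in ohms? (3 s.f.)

Seg 1: A = π(1.02/2 mm)² = π(5.1000e-04 m)² = 8.171e-07 m²
R_1 = (1.73×10^-8)(14.9)/(8.171e-07) = 0.3155 Ω
Seg 2: A = π(d/2)² = π(7.0500e-05 m)² = 1.561e-08 m²
R_2 = (1.73×10^-8)(146)/(1.561e-08) = 161.8 Ω
Seg 3: A = π(0.101/2 mm)² = π(5.0500e-05 m)² = 8.012e-09 m²
R_3 = (1.73×10^-8)(361)/(8.012e-09) = 779.5 Ω
R_total = R_1 + R_2 + R_3 = 942 Ω

942 Ω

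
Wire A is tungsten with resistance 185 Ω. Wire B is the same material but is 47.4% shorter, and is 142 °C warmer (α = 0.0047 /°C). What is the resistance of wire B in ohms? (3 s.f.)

162 Ω

R ∝ ρL/d² with ρ ∝ (1+αΔT), so R_B/R_A = (1 − 47.4/100) × (1 + 0.0047×142)
= 0.526 × 1.667 = 0.877
R_B = 0.877 × 185 = 162 Ω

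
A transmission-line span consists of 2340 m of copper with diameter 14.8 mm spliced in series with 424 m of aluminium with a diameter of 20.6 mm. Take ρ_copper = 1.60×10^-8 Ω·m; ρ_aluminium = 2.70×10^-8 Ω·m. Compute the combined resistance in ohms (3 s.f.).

0.252 Ω

Segment 1: A = π(d/2)² = π(7.4000e-03 m)² = 1.720e-04 m²
R₁ = ρL/A = (1.60×10^-8)(2340)/(1.720e-04) = 0.2176 Ω
Segment 2: A = π(d/2)² = π(1.0300e-02 m)² = 3.333e-04 m²
R₂ = (2.70×10^-8)(424)/(3.333e-04) = 0.03435 Ω
R = R₁ + R₂ = 0.252 Ω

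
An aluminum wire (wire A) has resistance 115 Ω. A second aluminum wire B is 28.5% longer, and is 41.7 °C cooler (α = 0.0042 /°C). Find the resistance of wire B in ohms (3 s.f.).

122 Ω

R ∝ ρL/d² with ρ ∝ (1+αΔT), so R_B/R_A = (1 + 28.5/100) × (1 − 0.0042×41.7)
= 1.285 × 0.8249 = 1.06
R_B = 1.06 × 115 = 122 Ω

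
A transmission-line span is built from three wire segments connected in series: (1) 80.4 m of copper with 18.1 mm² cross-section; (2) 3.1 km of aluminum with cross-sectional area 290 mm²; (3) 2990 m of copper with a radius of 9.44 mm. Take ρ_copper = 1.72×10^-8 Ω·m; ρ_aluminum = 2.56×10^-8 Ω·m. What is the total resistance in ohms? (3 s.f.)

Seg 1: A = 18.1 mm² = 1.810e-05 m²
R_1 = (1.72×10^-8)(80.4)/(1.810e-05) = 0.0764 Ω
Seg 2: A = 290 mm² = 2.900e-04 m²
R_2 = (2.56×10^-8)(3100)/(2.900e-04) = 0.2737 Ω
Seg 3: A = πr² = π(9.4400e-03 m)² = 2.800e-04 m²
R_3 = (1.72×10^-8)(2990)/(2.800e-04) = 0.1837 Ω
R_total = R_1 + R_2 + R_3 = 0.534 Ω

0.534 Ω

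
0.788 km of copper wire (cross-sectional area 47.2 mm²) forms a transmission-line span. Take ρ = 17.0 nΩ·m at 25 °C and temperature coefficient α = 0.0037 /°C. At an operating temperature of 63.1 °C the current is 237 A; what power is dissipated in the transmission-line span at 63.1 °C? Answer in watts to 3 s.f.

ρ = 17.0 nΩ·m = 1.70×10^-8 Ω·m
A = 47.2 mm² = 4.720e-05 m²
R₍25₎ = ρL/A = (1.70×10^-8)(788)/(4.720e-05) = 0.2838 Ω
R₍63.1₎ = R₍25₎(1 + αΔT) = 0.2838 × (1 + 0.0037×38.1) = 0.3238 Ω
P = I²R = (237)² × 0.3238 = 18200 W

18200 W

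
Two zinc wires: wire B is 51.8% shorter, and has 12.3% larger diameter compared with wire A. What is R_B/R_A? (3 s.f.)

0.382

R ∝ L/d², so R_B/R_A = (1 − 51.8/100) × (1 + 12.3/100)⁻²
= 0.482 × 0.7929 = 0.382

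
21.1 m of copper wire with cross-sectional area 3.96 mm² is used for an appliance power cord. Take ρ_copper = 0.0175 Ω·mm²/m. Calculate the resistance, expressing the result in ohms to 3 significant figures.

0.0932 Ω

ρ = 0.0175 Ω·mm²/m = 1.75×10^-8 Ω·m
A = 3.96 mm² = 3.960e-06 m²
R = ρL/A = (1.75×10^-8)(21.1 m)/(3.960e-06 m²) = 0.0932 Ω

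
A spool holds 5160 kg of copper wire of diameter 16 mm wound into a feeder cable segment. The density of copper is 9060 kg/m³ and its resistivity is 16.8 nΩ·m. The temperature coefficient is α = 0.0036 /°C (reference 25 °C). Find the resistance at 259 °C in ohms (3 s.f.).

0.436 Ω

ρ = 16.8 nΩ·m = 1.68×10^-8 Ω·m
A = π(d/2)² = π(8.0000e-03 m)² = 2.0106e-04 m²
L = m/(density·A) = 5160/(9060×2.0106e-04) = 2833 m
R = ρL/A = (1.68×10^-8)(2833)/(2.0106e-04) = 0.2367 Ω
R(259 °C) = 0.2367 × (1 + 0.0036×234) = 0.436 Ω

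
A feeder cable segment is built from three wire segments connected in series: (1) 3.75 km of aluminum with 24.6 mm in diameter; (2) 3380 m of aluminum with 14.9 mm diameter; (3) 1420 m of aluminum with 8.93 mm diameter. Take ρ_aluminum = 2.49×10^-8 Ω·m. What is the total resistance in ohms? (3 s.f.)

Seg 1: A = π(d/2)² = π(1.2300e-02 m)² = 4.753e-04 m²
R_1 = (2.49×10^-8)(3750)/(4.753e-04) = 0.1965 Ω
Seg 2: A = π(d/2)² = π(7.4500e-03 m)² = 1.744e-04 m²
R_2 = (2.49×10^-8)(3380)/(1.744e-04) = 0.4827 Ω
Seg 3: A = π(d/2)² = π(4.4650e-03 m)² = 6.263e-05 m²
R_3 = (2.49×10^-8)(1420)/(6.263e-05) = 0.5645 Ω
R_total = R_1 + R_2 + R_3 = 1.24 Ω

1.24 Ω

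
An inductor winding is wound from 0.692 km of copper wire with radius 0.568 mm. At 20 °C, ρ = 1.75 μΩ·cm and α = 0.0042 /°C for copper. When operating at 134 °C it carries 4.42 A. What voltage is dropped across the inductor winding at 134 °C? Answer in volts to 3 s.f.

78.1 V

ρ = 1.75 μΩ·cm = 1.75×10^-8 Ω·m
A = πr² = π(5.6800e-04 m)² = 1.014e-06 m²
R₍20₎ = ρL/A = (1.75×10^-8)(692)/(1.014e-06) = 11.95 Ω
R₍134₎ = R₍20₎(1 + αΔT) = 11.95 × (1 + 0.0042×114) = 17.67 Ω
V = IR = 4.42 × 17.67 = 78.1 V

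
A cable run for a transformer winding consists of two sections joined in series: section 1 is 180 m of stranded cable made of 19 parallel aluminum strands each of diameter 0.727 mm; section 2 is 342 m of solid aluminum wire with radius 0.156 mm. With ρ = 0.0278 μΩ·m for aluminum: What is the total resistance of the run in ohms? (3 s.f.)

125 Ω

ρ = 0.0278 μΩ·m = 2.78×10^-8 Ω·m
Section 1: A_strand = π(3.6350e-04)² = 4.151e-07 m²; R₁ = ρL/(N·A_s) = (2.78×10^-8)(180)/(19×4.151e-07) = 0.6345 Ω
Section 2: A = πr² = π(1.5600e-04 m)² = 7.645e-08 m²
R₂ = (2.78×10^-8)(342)/(7.645e-08) = 124.4 Ω
R = R₁ + R₂ = 125 Ω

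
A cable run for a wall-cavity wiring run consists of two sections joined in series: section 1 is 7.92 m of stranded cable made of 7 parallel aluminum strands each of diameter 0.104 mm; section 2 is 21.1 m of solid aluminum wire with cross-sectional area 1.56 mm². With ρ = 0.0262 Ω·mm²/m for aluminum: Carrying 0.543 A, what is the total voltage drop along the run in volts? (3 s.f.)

ρ = 0.0262 Ω·mm²/m = 2.62×10^-8 Ω·m
Section 1: A_strand = π(5.2000e-05)² = 8.495e-09 m²; R₁ = ρL/(N·A_s) = (2.62×10^-8)(7.92)/(7×8.495e-09) = 3.49 Ω
Section 2: A = 1.56 mm² = 1.560e-06 m²
R₂ = (2.62×10^-8)(21.1)/(1.560e-06) = 0.3544 Ω
R = R₁ + R₂ = 3.844 Ω
V = IR = 0.543 × 3.844 = 2.09 V

2.09 V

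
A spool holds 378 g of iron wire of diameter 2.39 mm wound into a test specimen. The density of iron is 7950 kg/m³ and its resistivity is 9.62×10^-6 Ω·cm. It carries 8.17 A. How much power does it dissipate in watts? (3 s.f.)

ρ = 9.62×10^-6 Ω·cm = 9.62×10^-8 Ω·m
A = π(d/2)² = π(1.1950e-03 m)² = 4.4863e-06 m²
L = m/(density·A) = 0.378/(7950×4.4863e-06) = 10.6 m
R = ρL/A = (9.62×10^-8)(10.6)/(4.4863e-06) = 0.2273 Ω
P = I²R = (8.17)² × 0.2273 = 15.2 W

15.2 W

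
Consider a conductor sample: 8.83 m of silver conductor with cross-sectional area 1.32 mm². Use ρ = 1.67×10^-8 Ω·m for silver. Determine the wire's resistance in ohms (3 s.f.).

0.112 Ω

A = 1.32 mm² = 1.320e-06 m²
R = ρL/A = (1.67×10^-8)(8.83 m)/(1.320e-06 m²) = 0.112 Ω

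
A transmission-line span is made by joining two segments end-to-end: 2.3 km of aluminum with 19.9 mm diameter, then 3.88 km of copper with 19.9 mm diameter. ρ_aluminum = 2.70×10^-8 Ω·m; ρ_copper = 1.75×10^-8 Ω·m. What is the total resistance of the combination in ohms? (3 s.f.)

Segment 1: A = π(d/2)² = π(9.9500e-03 m)² = 3.110e-04 m²
R₁ = ρL/A = (2.70×10^-8)(2300)/(3.110e-04) = 0.1997 Ω
R₂ = (1.75×10^-8)(3880)/(3.110e-04) = 0.2183 Ω
R = R₁ + R₂ = 0.418 Ω

0.418 Ω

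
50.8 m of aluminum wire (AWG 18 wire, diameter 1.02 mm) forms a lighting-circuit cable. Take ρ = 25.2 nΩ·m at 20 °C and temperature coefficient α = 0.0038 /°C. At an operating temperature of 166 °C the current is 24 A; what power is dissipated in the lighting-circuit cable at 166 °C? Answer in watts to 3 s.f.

1400 W

ρ = 25.2 nΩ·m = 2.52×10^-8 Ω·m
A = π(1.02/2 mm)² = π(5.1000e-04 m)² = 8.171e-07 m²
R₍20₎ = ρL/A = (2.52×10^-8)(50.8)/(8.171e-07) = 1.567 Ω
R₍166₎ = R₍20₎(1 + αΔT) = 1.567 × (1 + 0.0038×146) = 2.436 Ω
P = I²R = (24)² × 2.436 = 1400 W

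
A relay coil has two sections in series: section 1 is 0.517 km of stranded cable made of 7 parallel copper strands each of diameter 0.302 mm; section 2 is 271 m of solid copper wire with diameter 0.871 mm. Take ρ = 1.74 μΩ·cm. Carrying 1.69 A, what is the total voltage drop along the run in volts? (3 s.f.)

ρ = 1.74 μΩ·cm = 1.74×10^-8 Ω·m
Section 1: A_strand = π(1.5100e-04)² = 7.163e-08 m²; R₁ = ρL/(N·A_s) = (1.74×10^-8)(517)/(7×7.163e-08) = 17.94 Ω
Section 2: A = π(d/2)² = π(4.3550e-04 m)² = 5.958e-07 m²
R₂ = (1.74×10^-8)(271)/(5.958e-07) = 7.914 Ω
R = R₁ + R₂ = 25.85 Ω
V = IR = 1.69 × 25.85 = 43.7 V

43.7 V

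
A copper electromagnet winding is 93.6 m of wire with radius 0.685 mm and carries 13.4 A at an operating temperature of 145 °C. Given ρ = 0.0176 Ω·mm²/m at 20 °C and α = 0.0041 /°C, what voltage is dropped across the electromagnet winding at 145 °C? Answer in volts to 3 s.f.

ρ = 0.0176 Ω·mm²/m = 1.76×10^-8 Ω·m
A = πr² = π(6.8500e-04 m)² = 1.474e-06 m²
R₍20₎ = ρL/A = (1.76×10^-8)(93.6)/(1.474e-06) = 1.118 Ω
R₍145₎ = R₍20₎(1 + αΔT) = 1.118 × (1 + 0.0041×125) = 1.69 Ω
V = IR = 13.4 × 1.69 = 22.6 V

22.6 V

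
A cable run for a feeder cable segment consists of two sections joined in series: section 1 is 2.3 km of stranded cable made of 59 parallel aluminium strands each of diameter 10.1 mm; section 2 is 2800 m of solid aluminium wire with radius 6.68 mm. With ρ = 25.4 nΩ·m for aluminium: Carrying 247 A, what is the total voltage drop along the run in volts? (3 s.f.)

ρ = 25.4 nΩ·m = 2.54×10^-8 Ω·m
Section 1: A_strand = π(5.0500e-03)² = 8.012e-05 m²; R₁ = ρL/(N·A_s) = (2.54×10^-8)(2300)/(59×8.012e-05) = 0.01236 Ω
Section 2: A = πr² = π(6.6800e-03 m)² = 1.402e-04 m²
R₂ = (2.54×10^-8)(2800)/(1.402e-04) = 0.5073 Ω
R = R₁ + R₂ = 0.5197 Ω
V = IR = 247 × 0.5197 = 128 V

128 V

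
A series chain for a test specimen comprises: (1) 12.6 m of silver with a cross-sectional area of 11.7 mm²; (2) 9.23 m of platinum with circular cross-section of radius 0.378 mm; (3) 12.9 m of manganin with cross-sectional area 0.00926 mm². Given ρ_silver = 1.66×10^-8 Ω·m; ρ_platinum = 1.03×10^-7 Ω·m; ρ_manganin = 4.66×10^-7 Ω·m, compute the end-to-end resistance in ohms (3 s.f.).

651 Ω

Seg 1: A = 11.7 mm² = 1.170e-05 m²
R_1 = (1.66×10^-8)(12.6)/(1.170e-05) = 0.01788 Ω
Seg 2: A = πr² = π(3.7800e-04 m)² = 4.489e-07 m²
R_2 = (1.03×10^-7)(9.23)/(4.489e-07) = 2.118 Ω
Seg 3: A = 0.00926 mm² = 9.260e-09 m²
R_3 = (4.66×10^-7)(12.9)/(9.260e-09) = 649.2 Ω
R_total = R_1 + R_2 + R_3 = 651 Ω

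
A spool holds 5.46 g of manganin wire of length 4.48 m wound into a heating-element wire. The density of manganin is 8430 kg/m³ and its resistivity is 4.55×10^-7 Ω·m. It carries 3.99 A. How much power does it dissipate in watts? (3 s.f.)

A = m/(density·L) = 0.00546/(8430×4.48) = 1.4457e-07 m²
R = ρL/A = (4.55×10^-7)(4.48)/(1.4457e-07) = 14.1 Ω
P = I²R = (3.99)² × 14.1 = 224 W

224 W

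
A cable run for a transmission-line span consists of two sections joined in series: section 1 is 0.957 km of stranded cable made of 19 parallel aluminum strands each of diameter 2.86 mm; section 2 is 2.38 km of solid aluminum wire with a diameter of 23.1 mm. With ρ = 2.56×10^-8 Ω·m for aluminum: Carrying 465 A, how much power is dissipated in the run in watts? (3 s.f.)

74800 W

Section 1: A_strand = π(1.4300e-03)² = 6.424e-06 m²; R₁ = ρL/(N·A_s) = (2.56×10^-8)(957)/(19×6.424e-06) = 0.2007 Ω
Section 2: A = π(d/2)² = π(1.1550e-02 m)² = 4.191e-04 m²
R₂ = (2.56×10^-8)(2380)/(4.191e-04) = 0.1454 Ω
R = R₁ + R₂ = 0.3461 Ω
P = I²R = (465)² × 0.3461 = 74800 W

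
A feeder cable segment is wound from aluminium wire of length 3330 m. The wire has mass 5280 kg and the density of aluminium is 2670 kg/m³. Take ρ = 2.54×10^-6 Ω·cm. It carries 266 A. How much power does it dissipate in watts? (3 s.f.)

ρ = 2.54×10^-6 Ω·cm = 2.54×10^-8 Ω·m
A = m/(density·L) = 5280/(2670×3330) = 5.9385e-04 m²
R = ρL/A = (2.54×10^-8)(3330)/(5.9385e-04) = 0.1424 Ω
P = I²R = (266)² × 0.1424 = 10100 W

10100 W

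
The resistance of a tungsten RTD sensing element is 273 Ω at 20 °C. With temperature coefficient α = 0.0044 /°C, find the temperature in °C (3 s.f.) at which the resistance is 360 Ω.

R = R₀(1 + α(T − T₀)) ⇒ T = T₀ + (R/R₀ − 1)/α
T = 20 + (360/273 − 1)/0.0044 = 20 + (0.3187)/0.0044 = 92.4 °C

92.4 °C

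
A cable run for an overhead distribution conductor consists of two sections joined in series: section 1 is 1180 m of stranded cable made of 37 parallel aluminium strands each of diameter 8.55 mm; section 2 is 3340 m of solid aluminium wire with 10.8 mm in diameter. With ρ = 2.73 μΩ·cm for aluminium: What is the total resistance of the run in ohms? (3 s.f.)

ρ = 2.73 μΩ·cm = 2.73×10^-8 Ω·m
Section 1: A_strand = π(4.2750e-03)² = 5.741e-05 m²; R₁ = ρL/(N·A_s) = (2.73×10^-8)(1180)/(37×5.741e-05) = 0.01516 Ω
Section 2: A = π(d/2)² = π(5.4000e-03 m)² = 9.161e-05 m²
R₂ = (2.73×10^-8)(3340)/(9.161e-05) = 0.9953 Ω
R = R₁ + R₂ = 1.01 Ω

1.01 Ω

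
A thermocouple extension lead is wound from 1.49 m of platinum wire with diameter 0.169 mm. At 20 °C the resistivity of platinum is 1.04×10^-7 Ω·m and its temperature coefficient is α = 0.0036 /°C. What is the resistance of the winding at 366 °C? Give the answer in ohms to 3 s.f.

15.5 Ω

A = π(d/2)² = π(8.4500e-05 m)² = 2.243e-08 m²
R₍20°C₎ = ρL/A = (1.04×10^-7)(1.49)/(2.243e-08) = 6.908 Ω
R = R₀(1 + αΔT) = 6.908(1 + 0.0036×346) = 15.5 Ω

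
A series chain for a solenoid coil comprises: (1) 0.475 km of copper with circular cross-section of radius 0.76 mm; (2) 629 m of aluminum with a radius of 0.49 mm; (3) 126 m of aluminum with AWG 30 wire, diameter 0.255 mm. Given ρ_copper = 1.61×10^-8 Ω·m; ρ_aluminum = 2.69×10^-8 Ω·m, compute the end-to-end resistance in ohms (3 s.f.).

93.0 Ω

Seg 1: A = πr² = π(7.6000e-04 m)² = 1.815e-06 m²
R_1 = (1.61×10^-8)(475)/(1.815e-06) = 4.214 Ω
Seg 2: A = πr² = π(4.9000e-04 m)² = 7.543e-07 m²
R_2 = (2.69×10^-8)(629)/(7.543e-07) = 22.43 Ω
Seg 3: A = π(0.255/2 mm)² = π(1.2750e-04 m)² = 5.107e-08 m²
R_3 = (2.69×10^-8)(126)/(5.107e-08) = 66.37 Ω
R_total = R_1 + R_2 + R_3 = 93.0 Ω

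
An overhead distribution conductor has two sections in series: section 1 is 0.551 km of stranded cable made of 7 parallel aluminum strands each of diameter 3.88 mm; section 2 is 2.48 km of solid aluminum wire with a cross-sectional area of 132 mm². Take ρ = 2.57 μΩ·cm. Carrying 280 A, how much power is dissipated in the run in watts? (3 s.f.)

51300 W

ρ = 2.57 μΩ·cm = 2.57×10^-8 Ω·m
Section 1: A_strand = π(1.9400e-03)² = 1.182e-05 m²; R₁ = ρL/(N·A_s) = (2.57×10^-8)(551)/(7×1.182e-05) = 0.1711 Ω
Section 2: A = 132 mm² = 1.320e-04 m²
R₂ = (2.57×10^-8)(2480)/(1.320e-04) = 0.4828 Ω
R = R₁ + R₂ = 0.6539 Ω
P = I²R = (280)² × 0.6539 = 51300 W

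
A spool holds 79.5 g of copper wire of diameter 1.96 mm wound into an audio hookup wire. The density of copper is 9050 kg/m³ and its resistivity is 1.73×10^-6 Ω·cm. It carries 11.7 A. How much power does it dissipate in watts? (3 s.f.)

ρ = 1.73×10^-6 Ω·cm = 1.73×10^-8 Ω·m
A = π(d/2)² = π(9.8000e-04 m)² = 3.0172e-06 m²
L = m/(density·A) = 0.0795/(9050×3.0172e-06) = 2.911 m
R = ρL/A = (1.73×10^-8)(2.911)/(3.0172e-06) = 0.01669 Ω
P = I²R = (11.7)² × 0.01669 = 2.29 W

2.29 W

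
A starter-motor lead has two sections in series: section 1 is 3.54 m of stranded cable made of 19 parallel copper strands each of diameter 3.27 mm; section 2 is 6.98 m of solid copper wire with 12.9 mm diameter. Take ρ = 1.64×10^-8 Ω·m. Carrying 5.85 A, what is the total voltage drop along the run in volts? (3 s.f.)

Section 1: A_strand = π(1.6350e-03)² = 8.398e-06 m²; R₁ = ρL/(N·A_s) = (1.64×10^-8)(3.54)/(19×8.398e-06) = 3.638×10^-4 Ω
Section 2: A = π(d/2)² = π(6.4500e-03 m)² = 1.307e-04 m²
R₂ = (1.64×10^-8)(6.98)/(1.307e-04) = 8.759×10^-4 Ω
R = R₁ + R₂ = 0.00124 Ω
V = IR = 5.85 × 0.00124 = 0.00725 V

0.00725 V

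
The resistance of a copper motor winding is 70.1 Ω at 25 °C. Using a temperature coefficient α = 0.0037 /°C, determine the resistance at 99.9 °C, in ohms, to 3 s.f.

89.5 Ω

ΔT = 99.9 − 25 = 74.9 °C
R = R₀(1 + αΔT) = 70.1 × (1 + 0.0037×74.9) = 70.1 × 1.277 = 89.5 Ω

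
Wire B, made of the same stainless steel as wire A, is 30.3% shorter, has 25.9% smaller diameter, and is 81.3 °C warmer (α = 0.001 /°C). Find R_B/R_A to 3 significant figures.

R ∝ ρL/d² with ρ ∝ (1+αΔT), so R_B/R_A = (1 − 30.3/100) × (1 − 25.9/100)⁻² × (1 + 0.001×81.3)
= 0.697 × 1.821 × 1.081 = 1.37

1.37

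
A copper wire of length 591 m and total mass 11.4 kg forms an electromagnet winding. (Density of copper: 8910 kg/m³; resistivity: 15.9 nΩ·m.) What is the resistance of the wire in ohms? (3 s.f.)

ρ = 15.9 nΩ·m = 1.59×10^-8 Ω·m
A = m/(density·L) = 11.4/(8910×591) = 2.1649e-06 m²
R = ρL/A = (1.59×10^-8)(591)/(2.1649e-06) = 4.34 Ω

4.34 Ω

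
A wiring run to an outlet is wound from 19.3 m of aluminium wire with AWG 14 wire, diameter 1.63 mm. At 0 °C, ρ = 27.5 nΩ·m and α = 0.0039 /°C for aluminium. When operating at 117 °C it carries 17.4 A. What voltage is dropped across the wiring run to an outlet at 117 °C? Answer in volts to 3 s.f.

6.45 V

ρ = 27.5 nΩ·m = 2.75×10^-8 Ω·m
A = π(1.63/2 mm)² = π(8.1500e-04 m)² = 2.087e-06 m²
R₍0₎ = ρL/A = (2.75×10^-8)(19.3)/(2.087e-06) = 0.2543 Ω
R₍117₎ = R₍0₎(1 + αΔT) = 0.2543 × (1 + 0.0039×117) = 0.3704 Ω
V = IR = 17.4 × 0.3704 = 6.45 V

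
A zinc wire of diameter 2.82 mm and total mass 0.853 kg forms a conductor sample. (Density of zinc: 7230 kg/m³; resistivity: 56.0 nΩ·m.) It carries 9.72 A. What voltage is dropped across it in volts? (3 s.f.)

ρ = 56.0 nΩ·m = 5.60×10^-8 Ω·m
A = π(d/2)² = π(1.4100e-03 m)² = 6.2458e-06 m²
L = m/(density·A) = 0.853/(7230×6.2458e-06) = 18.89 m
R = ρL/A = (5.60×10^-8)(18.89)/(6.2458e-06) = 0.1694 Ω
V = IR = 9.72 × 0.1694 = 1.65 V

1.65 V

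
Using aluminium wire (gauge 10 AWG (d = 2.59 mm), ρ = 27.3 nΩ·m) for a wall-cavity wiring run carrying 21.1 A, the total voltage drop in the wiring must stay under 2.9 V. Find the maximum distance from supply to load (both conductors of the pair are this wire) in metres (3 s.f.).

ρ = 27.3 nΩ·m = 2.73×10^-8 Ω·m
A = π(2.59/2 mm)² = π(1.2950e-03 m)² = 5.269e-06 m²
L_max = V_max·A/(2·ρI) = (2.9)(5.269e-06)/(2×2.73×10^-8×21.1) = 13.3 m

13.3 m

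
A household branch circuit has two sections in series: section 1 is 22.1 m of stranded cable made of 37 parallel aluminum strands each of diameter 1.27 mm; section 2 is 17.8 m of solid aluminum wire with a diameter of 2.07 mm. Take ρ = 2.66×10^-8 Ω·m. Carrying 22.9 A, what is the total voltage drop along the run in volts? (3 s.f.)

Section 1: A_strand = π(6.3500e-04)² = 1.267e-06 m²; R₁ = ρL/(N·A_s) = (2.66×10^-8)(22.1)/(37×1.267e-06) = 0.01254 Ω
Section 2: A = π(d/2)² = π(1.0350e-03 m)² = 3.365e-06 m²
R₂ = (2.66×10^-8)(17.8)/(3.365e-06) = 0.1407 Ω
R = R₁ + R₂ = 0.1532 Ω
V = IR = 22.9 × 0.1532 = 3.51 V

3.51 V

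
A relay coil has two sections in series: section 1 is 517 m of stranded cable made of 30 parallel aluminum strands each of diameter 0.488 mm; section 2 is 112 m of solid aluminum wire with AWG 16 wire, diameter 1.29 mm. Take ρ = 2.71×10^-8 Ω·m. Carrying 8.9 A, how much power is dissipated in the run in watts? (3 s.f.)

382 W

Section 1: A_strand = π(2.4400e-04)² = 1.870e-07 m²; R₁ = ρL/(N·A_s) = (2.71×10^-8)(517)/(30×1.870e-07) = 2.497 Ω
Section 2: A = π(1.29/2 mm)² = π(6.4500e-04 m)² = 1.307e-06 m²
R₂ = (2.71×10^-8)(112)/(1.307e-06) = 2.322 Ω
R = R₁ + R₂ = 4.819 Ω
P = I²R = (8.9)² × 4.819 = 382 W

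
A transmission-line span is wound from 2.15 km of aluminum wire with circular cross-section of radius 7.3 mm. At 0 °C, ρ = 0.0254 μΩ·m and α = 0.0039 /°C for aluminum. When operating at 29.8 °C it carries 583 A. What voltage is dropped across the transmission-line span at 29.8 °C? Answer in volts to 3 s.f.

ρ = 0.0254 μΩ·m = 2.54×10^-8 Ω·m
A = πr² = π(7.3000e-03 m)² = 1.674e-04 m²
R₍0₎ = ρL/A = (2.54×10^-8)(2150)/(1.674e-04) = 0.3262 Ω
R₍29.8₎ = R₍0₎(1 + αΔT) = 0.3262 × (1 + 0.0039×29.8) = 0.3641 Ω
V = IR = 583 × 0.3641 = 212 V

212 V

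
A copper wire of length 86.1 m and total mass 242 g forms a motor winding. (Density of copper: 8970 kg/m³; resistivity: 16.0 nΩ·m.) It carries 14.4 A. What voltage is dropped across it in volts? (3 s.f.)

ρ = 16.0 nΩ·m = 1.60×10^-8 Ω·m
A = m/(density·L) = 0.242/(8970×86.1) = 3.1334e-07 m²
R = ρL/A = (1.60×10^-8)(86.1)/(3.1334e-07) = 4.396 Ω
V = IR = 14.4 × 4.396 = 63.3 V

63.3 V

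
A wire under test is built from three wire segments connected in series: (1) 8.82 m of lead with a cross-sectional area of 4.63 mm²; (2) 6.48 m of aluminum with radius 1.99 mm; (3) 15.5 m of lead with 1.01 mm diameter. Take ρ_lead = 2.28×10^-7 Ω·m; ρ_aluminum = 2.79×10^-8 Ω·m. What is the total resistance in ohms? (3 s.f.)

Seg 1: A = 4.63 mm² = 4.630e-06 m²
R_1 = (2.28×10^-7)(8.82)/(4.630e-06) = 0.4343 Ω
Seg 2: A = πr² = π(1.9900e-03 m)² = 1.244e-05 m²
R_2 = (2.79×10^-8)(6.48)/(1.244e-05) = 0.01453 Ω
Seg 3: A = π(d/2)² = π(5.0500e-04 m)² = 8.012e-07 m²
R_3 = (2.28×10^-7)(15.5)/(8.012e-07) = 4.411 Ω
R_total = R_1 + R_2 + R_3 = 4.86 Ω

4.86 Ω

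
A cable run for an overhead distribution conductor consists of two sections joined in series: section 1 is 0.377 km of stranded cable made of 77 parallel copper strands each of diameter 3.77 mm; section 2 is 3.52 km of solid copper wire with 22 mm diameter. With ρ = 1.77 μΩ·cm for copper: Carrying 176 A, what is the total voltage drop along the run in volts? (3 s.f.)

30.2 V

ρ = 1.77 μΩ·cm = 1.77×10^-8 Ω·m
Section 1: A_strand = π(1.8850e-03)² = 1.116e-05 m²; R₁ = ρL/(N·A_s) = (1.77×10^-8)(377)/(77×1.116e-05) = 0.007763 Ω
Section 2: A = π(d/2)² = π(1.1000e-02 m)² = 3.801e-04 m²
R₂ = (1.77×10^-8)(3520)/(3.801e-04) = 0.1639 Ω
R = R₁ + R₂ = 0.1717 Ω
V = IR = 176 × 0.1717 = 30.2 V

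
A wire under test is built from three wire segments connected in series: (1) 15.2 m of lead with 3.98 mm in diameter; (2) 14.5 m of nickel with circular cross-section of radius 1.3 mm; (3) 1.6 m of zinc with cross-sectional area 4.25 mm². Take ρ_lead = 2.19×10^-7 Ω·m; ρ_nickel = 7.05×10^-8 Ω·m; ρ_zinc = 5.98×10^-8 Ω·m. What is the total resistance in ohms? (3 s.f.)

0.483 Ω

Seg 1: A = π(d/2)² = π(1.9900e-03 m)² = 1.244e-05 m²
R_1 = (2.19×10^-7)(15.2)/(1.244e-05) = 0.2676 Ω
Seg 2: A = πr² = π(1.3000e-03 m)² = 5.309e-06 m²
R_2 = (7.05×10^-8)(14.5)/(5.309e-06) = 0.1925 Ω
Seg 3: A = 4.25 mm² = 4.250e-06 m²
R_3 = (5.98×10^-8)(1.6)/(4.250e-06) = 0.02251 Ω
R_total = R_1 + R_2 + R_3 = 0.483 Ω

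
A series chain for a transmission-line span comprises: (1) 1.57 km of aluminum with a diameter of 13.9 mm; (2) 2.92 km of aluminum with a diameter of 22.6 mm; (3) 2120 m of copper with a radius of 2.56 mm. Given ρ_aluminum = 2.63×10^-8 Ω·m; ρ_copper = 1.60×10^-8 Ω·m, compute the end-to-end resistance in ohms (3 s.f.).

2.11 Ω

Seg 1: A = π(d/2)² = π(6.9500e-03 m)² = 1.517e-04 m²
R_1 = (2.63×10^-8)(1570)/(1.517e-04) = 0.2721 Ω
Seg 2: A = π(d/2)² = π(1.1300e-02 m)² = 4.011e-04 m²
R_2 = (2.63×10^-8)(2920)/(4.011e-04) = 0.1914 Ω
Seg 3: A = πr² = π(2.5600e-03 m)² = 2.059e-05 m²
R_3 = (1.60×10^-8)(2120)/(2.059e-05) = 1.648 Ω
R_total = R_1 + R_2 + R_3 = 2.11 Ω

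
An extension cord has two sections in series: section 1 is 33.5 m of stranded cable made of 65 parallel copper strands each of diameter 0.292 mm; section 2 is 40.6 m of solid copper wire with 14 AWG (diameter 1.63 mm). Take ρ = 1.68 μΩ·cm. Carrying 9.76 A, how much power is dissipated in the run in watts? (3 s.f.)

43.5 W

ρ = 1.68 μΩ·cm = 1.68×10^-8 Ω·m
Section 1: A_strand = π(1.4600e-04)² = 6.697e-08 m²; R₁ = ρL/(N·A_s) = (1.68×10^-8)(33.5)/(65×6.697e-08) = 0.1293 Ω
Section 2: A = π(1.63/2 mm)² = π(8.1500e-04 m)² = 2.087e-06 m²
R₂ = (1.68×10^-8)(40.6)/(2.087e-06) = 0.3269 Ω
R = R₁ + R₂ = 0.4562 Ω
P = I²R = (9.76)² × 0.4562 = 43.5 W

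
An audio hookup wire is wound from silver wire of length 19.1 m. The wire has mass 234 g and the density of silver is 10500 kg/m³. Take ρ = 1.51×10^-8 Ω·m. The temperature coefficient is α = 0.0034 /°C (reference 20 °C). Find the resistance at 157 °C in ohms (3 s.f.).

0.362 Ω

A = m/(density·L) = 0.234/(10500×19.1) = 1.1668e-06 m²
R = ρL/A = (1.51×10^-8)(19.1)/(1.1668e-06) = 0.2472 Ω
R(157 °C) = 0.2472 × (1 + 0.0034×137) = 0.362 Ω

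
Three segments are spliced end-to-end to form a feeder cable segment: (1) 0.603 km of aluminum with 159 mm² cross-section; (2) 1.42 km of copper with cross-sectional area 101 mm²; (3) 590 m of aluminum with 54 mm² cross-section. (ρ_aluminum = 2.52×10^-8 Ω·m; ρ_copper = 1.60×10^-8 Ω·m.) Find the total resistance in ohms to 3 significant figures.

0.596 Ω

Seg 1: A = 159 mm² = 1.590e-04 m²
R_1 = (2.52×10^-8)(603)/(1.590e-04) = 0.09557 Ω
Seg 2: A = 101 mm² = 1.010e-04 m²
R_2 = (1.60×10^-8)(1420)/(1.010e-04) = 0.225 Ω
Seg 3: A = 54 mm² = 5.400e-05 m²
R_3 = (2.52×10^-8)(590)/(5.400e-05) = 0.2753 Ω
R_total = R_1 + R_2 + R_3 = 0.596 Ω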